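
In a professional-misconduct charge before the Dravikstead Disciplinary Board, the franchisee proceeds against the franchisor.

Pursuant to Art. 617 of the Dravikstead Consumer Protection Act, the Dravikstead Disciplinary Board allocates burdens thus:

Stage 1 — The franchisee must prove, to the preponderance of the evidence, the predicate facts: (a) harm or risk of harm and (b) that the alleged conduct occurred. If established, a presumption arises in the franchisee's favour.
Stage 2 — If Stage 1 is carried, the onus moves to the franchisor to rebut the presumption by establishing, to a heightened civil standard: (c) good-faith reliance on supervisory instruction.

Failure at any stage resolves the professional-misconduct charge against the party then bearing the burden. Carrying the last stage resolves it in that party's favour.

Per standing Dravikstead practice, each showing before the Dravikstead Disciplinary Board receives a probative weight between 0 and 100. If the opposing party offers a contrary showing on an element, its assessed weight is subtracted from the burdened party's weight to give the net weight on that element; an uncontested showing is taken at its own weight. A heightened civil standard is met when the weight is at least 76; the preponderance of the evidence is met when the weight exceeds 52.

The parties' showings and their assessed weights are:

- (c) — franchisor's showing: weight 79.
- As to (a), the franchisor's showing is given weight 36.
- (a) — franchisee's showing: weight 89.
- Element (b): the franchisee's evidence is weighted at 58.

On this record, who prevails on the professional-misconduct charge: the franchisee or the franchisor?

Stage 1 (franchisee, the preponderance of the evidence, weight exceeds 52): (a) net 89−36=53 > 52 — meets; (b) 58 > 52 — meets.
  The franchisee carries Stage 1; the franchisor now bears the burden.
Stage 2 (franchisor, a heightened civil standard, weight is at least 76): (c) 79 ≥ 76 — meets.
  Stage 2 carried; the final stage is satisfied.
With every stage satisfied, the franchisor prevails.

franchisor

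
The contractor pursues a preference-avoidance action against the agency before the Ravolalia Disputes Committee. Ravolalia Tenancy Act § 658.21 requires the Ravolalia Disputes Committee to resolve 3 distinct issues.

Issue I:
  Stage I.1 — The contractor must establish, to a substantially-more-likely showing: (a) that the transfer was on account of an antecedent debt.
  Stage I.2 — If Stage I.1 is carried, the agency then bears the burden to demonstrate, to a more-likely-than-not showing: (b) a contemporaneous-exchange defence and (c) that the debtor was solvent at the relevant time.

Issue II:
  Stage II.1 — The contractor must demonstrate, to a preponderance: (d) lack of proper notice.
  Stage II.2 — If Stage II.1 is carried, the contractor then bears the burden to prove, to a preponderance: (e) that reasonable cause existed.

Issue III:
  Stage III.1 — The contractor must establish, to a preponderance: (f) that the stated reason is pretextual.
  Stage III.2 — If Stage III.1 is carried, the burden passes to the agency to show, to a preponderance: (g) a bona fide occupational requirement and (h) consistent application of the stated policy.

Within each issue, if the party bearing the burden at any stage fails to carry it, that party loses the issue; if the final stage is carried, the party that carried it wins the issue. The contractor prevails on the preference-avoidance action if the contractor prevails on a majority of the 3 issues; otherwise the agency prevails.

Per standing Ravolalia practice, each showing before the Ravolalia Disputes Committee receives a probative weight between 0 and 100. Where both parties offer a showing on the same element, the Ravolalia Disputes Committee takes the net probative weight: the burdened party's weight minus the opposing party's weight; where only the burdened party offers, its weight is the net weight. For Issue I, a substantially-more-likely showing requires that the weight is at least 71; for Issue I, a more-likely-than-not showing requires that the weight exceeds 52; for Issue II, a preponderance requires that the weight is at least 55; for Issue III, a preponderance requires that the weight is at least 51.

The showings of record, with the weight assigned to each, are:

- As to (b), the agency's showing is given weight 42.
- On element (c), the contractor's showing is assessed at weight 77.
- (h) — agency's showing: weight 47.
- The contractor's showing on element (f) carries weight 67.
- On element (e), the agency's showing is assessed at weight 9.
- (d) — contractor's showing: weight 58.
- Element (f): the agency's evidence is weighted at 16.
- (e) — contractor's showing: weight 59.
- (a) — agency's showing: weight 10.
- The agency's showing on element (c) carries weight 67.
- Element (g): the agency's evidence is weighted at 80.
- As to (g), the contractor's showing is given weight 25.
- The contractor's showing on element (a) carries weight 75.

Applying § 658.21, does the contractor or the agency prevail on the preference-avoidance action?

— Issue I —
Stage I.1 — burden on contractor; standard: a substantially-more-likely showing (weight is at least 71).
    (a): 75 − 10 = 65 < 71 [not met]
  Not every element is met, so the contractor fails to carry Stage I.1.
So the agency prevails on this issue.
— Issue II —
Stage II.1 — burden on contractor; standard: a preponderance (weight is at least 55).
    (d): 58 ≥ 55 [met]
  Stage II.1 carried; the burden remains with the contractor.
Stage II.2 — burden on contractor; standard: a preponderance (weight is at least 55).
    (e): 59 − 9 = 50 < 55 [not met]
  Not every element is met, so the contractor fails to carry Stage II.2.
The agency prevails on this issue.
— Issue III —
Stage III.1 — burden on contractor; standard: a preponderance (weight is at least 51).
    (f): 67 − 16 = 51 ≥ 51 [met]
  All elements met. The burden passes to the agency.
Stage III.2 — burden on agency; standard: a preponderance (weight is at least 51).
    (g): 80 − 25 = 55 ≥ 51 [met]
    (h): 47 < 51 [not met]
  Stage III.2 not carried; the agency fails its burden.
The contractor prevails on this issue.
Per-issue: Issue I → agency; Issue II → agency; Issue III → contractor. The contractor must prevail on a majority of issues; overall, the agency prevails.

agency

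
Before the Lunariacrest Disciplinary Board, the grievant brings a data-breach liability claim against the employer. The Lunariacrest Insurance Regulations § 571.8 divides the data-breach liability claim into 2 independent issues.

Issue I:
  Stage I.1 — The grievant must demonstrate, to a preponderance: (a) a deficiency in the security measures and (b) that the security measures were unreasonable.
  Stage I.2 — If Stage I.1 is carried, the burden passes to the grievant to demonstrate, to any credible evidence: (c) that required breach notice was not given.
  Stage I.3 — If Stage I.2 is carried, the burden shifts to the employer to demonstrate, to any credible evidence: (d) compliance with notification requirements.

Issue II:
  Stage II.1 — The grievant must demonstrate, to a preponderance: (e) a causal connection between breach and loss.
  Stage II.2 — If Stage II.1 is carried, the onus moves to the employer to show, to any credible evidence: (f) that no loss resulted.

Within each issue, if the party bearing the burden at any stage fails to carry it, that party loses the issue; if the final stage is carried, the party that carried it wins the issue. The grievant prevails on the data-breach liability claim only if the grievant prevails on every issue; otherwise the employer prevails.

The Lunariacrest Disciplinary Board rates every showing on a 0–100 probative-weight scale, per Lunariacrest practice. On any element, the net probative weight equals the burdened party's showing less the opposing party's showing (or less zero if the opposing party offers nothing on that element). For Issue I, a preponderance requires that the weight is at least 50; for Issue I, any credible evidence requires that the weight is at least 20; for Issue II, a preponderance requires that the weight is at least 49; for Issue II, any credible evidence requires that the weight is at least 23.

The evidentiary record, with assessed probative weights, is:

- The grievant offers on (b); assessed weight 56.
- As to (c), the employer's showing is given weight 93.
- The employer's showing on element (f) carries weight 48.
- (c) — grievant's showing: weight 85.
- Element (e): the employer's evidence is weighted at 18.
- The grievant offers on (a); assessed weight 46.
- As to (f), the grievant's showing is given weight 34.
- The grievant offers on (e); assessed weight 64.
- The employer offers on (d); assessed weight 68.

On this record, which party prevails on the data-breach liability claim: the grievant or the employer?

— Issue I —
At Stage I.1 the grievant must meet a preponderance (weight is at least 50): on (a) the weight is 46, which does not reach 50, so (a) does not meet the standard; on (b) the weight is 56, which does reach 50, so (b) meets the standard.
  The grievant does not carry Stage I.1.
The employer prevails on this issue.
— Issue II —
At Stage II.1 the grievant must meet a preponderance (weight is at least 49): on (e) the weight is 64 less the opposing 18 gives net 46, which does not reach 49, so (e) does not meet the standard.
  The grievant does not carry Stage II.1.
The analysis ends at Stage II.1; the employer prevails on this issue.
Per-issue: Issue I → employer; Issue II → employer. The grievant must prevail on every issue; overall, the employer prevails.

employer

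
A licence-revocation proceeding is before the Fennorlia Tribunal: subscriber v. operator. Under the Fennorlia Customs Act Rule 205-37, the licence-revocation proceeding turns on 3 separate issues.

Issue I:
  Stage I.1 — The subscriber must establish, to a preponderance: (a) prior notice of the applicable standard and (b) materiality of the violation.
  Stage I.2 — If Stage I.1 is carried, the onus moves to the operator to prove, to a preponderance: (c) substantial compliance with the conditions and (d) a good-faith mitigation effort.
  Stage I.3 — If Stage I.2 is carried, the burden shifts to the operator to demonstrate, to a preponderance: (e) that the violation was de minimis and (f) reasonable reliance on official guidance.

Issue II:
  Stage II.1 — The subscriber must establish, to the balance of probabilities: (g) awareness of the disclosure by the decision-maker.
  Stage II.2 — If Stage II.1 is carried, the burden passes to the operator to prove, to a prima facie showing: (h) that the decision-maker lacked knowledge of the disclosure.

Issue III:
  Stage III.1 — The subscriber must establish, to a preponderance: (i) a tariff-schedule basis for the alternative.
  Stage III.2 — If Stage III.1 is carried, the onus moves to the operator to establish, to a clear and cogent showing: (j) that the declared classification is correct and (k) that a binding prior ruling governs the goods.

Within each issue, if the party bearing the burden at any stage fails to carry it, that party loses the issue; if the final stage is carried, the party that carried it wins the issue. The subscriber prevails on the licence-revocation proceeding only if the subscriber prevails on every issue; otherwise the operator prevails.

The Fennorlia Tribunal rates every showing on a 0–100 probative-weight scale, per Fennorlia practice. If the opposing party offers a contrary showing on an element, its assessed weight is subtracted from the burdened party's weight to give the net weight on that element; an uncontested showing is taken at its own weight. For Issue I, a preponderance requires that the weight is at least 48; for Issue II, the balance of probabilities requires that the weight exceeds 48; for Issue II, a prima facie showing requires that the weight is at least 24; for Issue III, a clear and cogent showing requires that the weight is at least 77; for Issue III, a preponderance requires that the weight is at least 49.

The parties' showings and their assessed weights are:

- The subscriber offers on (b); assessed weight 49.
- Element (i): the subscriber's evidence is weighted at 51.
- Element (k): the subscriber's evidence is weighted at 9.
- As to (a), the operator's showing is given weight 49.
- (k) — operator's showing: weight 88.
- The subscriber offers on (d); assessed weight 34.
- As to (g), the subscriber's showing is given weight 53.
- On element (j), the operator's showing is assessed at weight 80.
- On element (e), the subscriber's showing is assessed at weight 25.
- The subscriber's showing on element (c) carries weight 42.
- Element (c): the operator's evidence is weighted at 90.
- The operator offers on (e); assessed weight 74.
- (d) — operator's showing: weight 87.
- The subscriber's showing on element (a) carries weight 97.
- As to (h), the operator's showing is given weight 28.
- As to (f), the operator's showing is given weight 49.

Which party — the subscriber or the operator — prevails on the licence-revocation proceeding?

operator

— Issue I —
At Stage I.1 the subscriber must meet a preponderance (weight is at least 48): on (a) the weight is 97 less the opposing 49 gives net 48, which does reach 48, so (a) meets the standard; on (b) the weight is 49, which does reach 48, so (b) meets the standard.
  All elements met. The burden passes to the operator.
At Stage I.2 the operator must meet a preponderance (weight is at least 48): on (c) the weight is 90 less the opposing 42 gives net 48, which does reach 48, so (c) meets the standard; on (d) the weight is 87 less the opposing 34 gives net 53, ≥ 48, so (d) meets the standard.
  All elements met. The operator retains the burden for Stage I.3.
At Stage I.3 the operator must meet a preponderance (weight is at least 48): on (e) the weight is 74 less the opposing 25 gives net 49, which does reach 48, so (e) meets the standard; on (f) the weight is 49, ≥ 48, so (f) meets the standard.
  The operator carries the last stage.
Every stage carried; the operator prevails on this issue.
— Issue II —
At Stage II.1 the subscriber must meet the balance of probabilities (weight exceeds 48): on (g) the weight is 53, > 48, so (g) meets the standard.
  All elements met. The burden passes to the operator.
At Stage II.2 the operator must meet a prima facie showing (weight is at least 24): on (h) the weight is 28, which does reach 24, so (h) meets the standard.
  The operator carries the last stage.
Every stage carried; the operator prevails on this issue.
— Issue III —
Stage III.1 (subscriber, a preponderance, weight is at least 49): (i) 51 ≥ 49 — meets.
  Stage III.1 is satisfied; the onus moves to the operator.
Stage III.2 (operator, a clear and cogent showing, weight is at least 77): (j) 80 ≥ 77 — meets; (k) net 88−9=79 ≥ 77 — meets.
  All elements met at the final stage.
With every stage satisfied, the operator prevails on this issue.
Per-issue: Issue I → operator; Issue II → operator; Issue III → operator. The subscriber must prevail on every issue; overall, the operator prevails.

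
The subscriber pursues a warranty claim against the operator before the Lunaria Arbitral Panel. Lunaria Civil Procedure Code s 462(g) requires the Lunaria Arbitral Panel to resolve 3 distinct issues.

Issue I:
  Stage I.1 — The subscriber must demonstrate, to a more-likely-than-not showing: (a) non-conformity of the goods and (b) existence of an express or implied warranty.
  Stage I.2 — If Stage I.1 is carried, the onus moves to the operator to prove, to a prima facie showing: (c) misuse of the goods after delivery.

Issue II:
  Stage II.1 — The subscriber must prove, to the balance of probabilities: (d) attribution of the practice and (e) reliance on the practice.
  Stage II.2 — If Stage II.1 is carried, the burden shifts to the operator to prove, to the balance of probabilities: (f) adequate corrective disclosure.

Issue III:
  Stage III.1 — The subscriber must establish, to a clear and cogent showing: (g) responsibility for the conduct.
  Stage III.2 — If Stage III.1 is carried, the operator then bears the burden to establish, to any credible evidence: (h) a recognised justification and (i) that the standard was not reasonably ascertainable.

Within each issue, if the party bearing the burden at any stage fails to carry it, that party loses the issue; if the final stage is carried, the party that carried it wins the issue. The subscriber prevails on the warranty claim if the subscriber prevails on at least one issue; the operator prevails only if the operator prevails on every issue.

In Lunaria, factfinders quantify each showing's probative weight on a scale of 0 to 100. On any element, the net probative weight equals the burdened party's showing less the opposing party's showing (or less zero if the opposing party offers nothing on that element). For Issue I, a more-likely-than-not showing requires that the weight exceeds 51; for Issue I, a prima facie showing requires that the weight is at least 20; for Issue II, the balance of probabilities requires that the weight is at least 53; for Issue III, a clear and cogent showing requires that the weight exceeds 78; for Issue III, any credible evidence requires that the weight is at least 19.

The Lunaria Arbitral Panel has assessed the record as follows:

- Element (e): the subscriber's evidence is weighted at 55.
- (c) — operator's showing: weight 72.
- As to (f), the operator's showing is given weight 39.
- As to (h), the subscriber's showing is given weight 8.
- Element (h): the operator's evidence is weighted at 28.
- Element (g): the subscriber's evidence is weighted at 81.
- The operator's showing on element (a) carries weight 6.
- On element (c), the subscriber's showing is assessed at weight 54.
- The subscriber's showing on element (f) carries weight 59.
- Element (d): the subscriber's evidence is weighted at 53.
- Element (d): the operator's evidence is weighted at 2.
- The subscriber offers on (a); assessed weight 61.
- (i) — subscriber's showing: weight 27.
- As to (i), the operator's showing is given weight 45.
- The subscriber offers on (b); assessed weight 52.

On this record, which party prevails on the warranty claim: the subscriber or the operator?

subscriber

— Issue I —
Stage I.1 — burden on subscriber; standard: a more-likely-than-not showing (weight exceeds 51).
    (a): 61 − 6 = 55 > 51 [met]
    (b): 52 > 51 [met]
  The subscriber carries Stage I.1; the operator now bears the burden.
Stage I.2 — burden on operator; standard: a prima facie showing (weight is at least 20).
    (c): 72 − 54 = 18 < 20 [not met]
  The operator does not carry Stage I.2.
The subscriber prevails on this issue.
— Issue II —
Stage II.1 (subscriber, the balance of probabilities, weight is at least 53): (d) net 53−2=51 < 53 — fails; (e) 55 ≥ 53 — meets.
  Not every element is met, so the subscriber fails to carry Stage II.1.
So the operator prevails on this issue.
— Issue III —
Stage III.1 (subscriber, a clear and cogent showing, weight exceeds 78): (g) 81 > 78 — meets.
  All elements met. The burden passes to the operator.
Stage III.2 (operator, any credible evidence, weight is at least 19): (h) net 28−8=20 ≥ 19 — meets; (i) net 45−27=18 < 19 — fails.
  The operator does not carry Stage III.2.
So the subscriber prevails on this issue.
Per-issue: Issue I → subscriber; Issue II → operator; Issue III → subscriber. The subscriber must prevail on at least one issue; overall, the subscriber prevails.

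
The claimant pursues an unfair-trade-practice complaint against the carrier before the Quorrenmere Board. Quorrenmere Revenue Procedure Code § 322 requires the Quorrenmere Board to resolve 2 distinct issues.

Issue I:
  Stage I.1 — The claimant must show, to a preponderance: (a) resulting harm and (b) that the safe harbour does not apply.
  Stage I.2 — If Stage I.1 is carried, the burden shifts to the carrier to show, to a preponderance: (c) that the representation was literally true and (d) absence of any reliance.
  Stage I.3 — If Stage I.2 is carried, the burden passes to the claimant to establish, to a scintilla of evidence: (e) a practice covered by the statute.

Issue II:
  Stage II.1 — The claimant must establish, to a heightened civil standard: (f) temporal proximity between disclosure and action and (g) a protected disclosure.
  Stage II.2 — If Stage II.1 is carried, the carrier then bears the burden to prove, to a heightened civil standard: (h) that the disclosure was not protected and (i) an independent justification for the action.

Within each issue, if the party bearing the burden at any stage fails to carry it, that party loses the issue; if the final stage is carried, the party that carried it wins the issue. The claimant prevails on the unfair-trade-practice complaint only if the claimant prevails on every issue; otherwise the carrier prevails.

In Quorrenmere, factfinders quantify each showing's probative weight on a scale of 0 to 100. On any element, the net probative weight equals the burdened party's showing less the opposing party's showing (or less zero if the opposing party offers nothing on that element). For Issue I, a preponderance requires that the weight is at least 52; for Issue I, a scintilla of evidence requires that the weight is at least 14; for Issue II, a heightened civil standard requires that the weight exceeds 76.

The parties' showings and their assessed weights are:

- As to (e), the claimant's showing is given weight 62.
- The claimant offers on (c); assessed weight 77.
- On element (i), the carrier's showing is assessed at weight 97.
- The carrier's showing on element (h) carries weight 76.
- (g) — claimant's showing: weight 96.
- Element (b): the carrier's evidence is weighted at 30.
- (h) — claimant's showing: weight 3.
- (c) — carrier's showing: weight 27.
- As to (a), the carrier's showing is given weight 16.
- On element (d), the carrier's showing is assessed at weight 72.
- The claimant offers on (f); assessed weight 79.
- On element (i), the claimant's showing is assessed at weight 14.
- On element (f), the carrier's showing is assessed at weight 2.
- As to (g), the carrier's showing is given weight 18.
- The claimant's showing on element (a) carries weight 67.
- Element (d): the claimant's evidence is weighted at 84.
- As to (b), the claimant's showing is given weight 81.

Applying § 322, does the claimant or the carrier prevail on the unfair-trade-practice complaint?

carrier

— Issue I —
Stage I.1 — burden on claimant; standard: a preponderance (weight is at least 52).
    (a): 67 − 16 = 51 < 52 [not met]
    (b): 81 − 30 = 51 < 52 [not met]
  The claimant does not carry Stage I.1.
The analysis ends at Stage I.1; the carrier prevails on this issue.
— Issue II —
At Stage II.1 the claimant must meet a heightened civil standard (weight exceeds 76): on (f) the weight is 79 less the opposing 2 gives net 77, which does exceed 76, so (f) meets the standard; on (g) the weight is 96 less the opposing 18 gives net 78, > 76, so (g) meets the standard.
  All elements met. The burden passes to the carrier.
At Stage II.2 the carrier must meet a heightened civil standard (weight exceeds 76): on (h) the weight is 76 less the opposing 3 gives net 73, which does not exceed 76, so (h) does not meet the standard; on (i) the weight is 97 less the opposing 14 gives net 83, > 76, so (i) meets the standard.
  The carrier does not carry Stage II.2.
So the claimant prevails on this issue.
Per-issue: Issue I → carrier; Issue II → claimant. The claimant must prevail on every issue; overall, the carrier prevails.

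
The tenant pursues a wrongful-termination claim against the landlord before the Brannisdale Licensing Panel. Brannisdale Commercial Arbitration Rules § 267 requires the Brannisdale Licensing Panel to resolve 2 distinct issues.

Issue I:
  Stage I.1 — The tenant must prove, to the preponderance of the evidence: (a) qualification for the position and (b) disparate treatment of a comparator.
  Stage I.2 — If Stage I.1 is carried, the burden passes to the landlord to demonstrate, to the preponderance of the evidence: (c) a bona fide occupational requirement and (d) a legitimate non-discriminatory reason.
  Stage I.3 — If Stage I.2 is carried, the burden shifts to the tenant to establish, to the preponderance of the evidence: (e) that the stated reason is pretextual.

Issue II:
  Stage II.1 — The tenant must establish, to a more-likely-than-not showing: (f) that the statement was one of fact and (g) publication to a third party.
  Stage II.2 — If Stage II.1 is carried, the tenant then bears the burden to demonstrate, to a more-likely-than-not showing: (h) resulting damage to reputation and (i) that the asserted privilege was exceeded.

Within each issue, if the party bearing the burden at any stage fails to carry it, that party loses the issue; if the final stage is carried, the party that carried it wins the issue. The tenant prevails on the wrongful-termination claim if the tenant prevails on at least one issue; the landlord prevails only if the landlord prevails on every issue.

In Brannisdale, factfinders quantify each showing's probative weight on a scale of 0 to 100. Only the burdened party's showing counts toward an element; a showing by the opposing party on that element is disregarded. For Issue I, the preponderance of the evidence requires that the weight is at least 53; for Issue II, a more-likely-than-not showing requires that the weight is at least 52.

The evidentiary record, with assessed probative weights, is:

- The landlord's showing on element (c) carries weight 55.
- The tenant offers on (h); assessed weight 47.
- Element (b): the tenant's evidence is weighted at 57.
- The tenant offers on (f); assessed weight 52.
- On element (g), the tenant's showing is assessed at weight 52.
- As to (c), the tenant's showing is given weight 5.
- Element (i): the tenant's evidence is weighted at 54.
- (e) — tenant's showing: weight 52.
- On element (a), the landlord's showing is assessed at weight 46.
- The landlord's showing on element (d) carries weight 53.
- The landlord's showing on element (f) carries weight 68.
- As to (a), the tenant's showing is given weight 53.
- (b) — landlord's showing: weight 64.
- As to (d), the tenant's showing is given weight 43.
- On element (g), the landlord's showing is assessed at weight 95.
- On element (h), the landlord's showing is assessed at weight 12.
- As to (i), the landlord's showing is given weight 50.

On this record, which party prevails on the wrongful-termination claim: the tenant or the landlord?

— Issue I —
At Stage I.1 the tenant must meet the preponderance of the evidence (weight is at least 53): on (a) the weight is 53 (the landlord's 46 is given no effect), ≥ 53, so (a) meets the standard; on (b) the weight is 57 (the landlord's 64 is given no effect), ≥ 53, so (b) meets the standard.
  Stage I.1 is satisfied; the onus moves to the landlord.
At Stage I.2 the landlord must meet the preponderance of the evidence (weight is at least 53): on (c) the weight is 55 (the tenant's 5 is given no effect), ≥ 53, so (c) meets the standard; on (d) the weight is 53 (the tenant's 43 is given no effect), ≥ 53, so (d) meets the standard.
  Stage I.2 is satisfied; the onus moves to the tenant.
At Stage I.3 the tenant must meet the preponderance of the evidence (weight is at least 53): on (e) the weight is 52, which does not reach 53, so (e) does not meet the standard.
  Stage I.3 not carried; the tenant fails its burden.
The analysis ends at Stage I.3; the landlord prevails on this issue.
— Issue II —
Stage II.1 (tenant, a more-likely-than-not showing, weight is at least 52): (f) 52 (landlord's 68 disregarded) ≥ 52 — meets; (g) 52 (landlord's 95 disregarded) ≥ 52 — meets.
  All elements met. The tenant retains the burden for Stage II.2.
Stage II.2 (tenant, a more-likely-than-not showing, weight is at least 52): (h) 47 (landlord's 12 disregarded) < 52 — fails; (i) 54 (landlord's 50 disregarded) ≥ 52 — meets.
  Stage II.2 not carried; the tenant fails its burden.
The analysis ends at Stage II.2; the landlord prevails on this issue.
Per-issue: Issue I → landlord; Issue II → landlord. The tenant must prevail on at least one issue; overall, the landlord prevails.

landlord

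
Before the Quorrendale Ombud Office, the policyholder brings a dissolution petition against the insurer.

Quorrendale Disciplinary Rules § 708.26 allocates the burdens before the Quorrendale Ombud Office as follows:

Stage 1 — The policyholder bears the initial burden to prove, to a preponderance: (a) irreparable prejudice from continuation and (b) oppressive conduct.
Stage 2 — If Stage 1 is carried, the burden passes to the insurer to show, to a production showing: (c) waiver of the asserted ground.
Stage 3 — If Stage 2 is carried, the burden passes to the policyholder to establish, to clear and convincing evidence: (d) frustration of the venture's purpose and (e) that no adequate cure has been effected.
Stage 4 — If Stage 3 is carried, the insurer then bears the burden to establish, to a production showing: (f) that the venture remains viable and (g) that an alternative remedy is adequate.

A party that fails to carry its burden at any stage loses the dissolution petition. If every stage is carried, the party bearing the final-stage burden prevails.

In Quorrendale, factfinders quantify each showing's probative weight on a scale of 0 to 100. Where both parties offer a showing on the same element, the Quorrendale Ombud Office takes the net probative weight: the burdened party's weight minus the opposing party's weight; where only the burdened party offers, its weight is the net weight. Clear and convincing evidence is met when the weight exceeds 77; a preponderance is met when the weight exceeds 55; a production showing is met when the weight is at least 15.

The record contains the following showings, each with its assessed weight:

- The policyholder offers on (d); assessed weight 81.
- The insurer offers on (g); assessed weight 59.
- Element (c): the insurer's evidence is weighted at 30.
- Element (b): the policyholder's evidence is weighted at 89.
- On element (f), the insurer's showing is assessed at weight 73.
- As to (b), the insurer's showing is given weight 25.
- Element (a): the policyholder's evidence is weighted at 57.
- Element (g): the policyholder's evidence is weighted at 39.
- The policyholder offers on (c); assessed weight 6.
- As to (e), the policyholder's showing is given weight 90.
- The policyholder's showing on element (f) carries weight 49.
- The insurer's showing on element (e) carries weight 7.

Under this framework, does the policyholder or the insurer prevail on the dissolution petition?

At Stage 1 the policyholder must meet a preponderance (weight exceeds 55): on (a) the weight is 57, which does exceed 55, so (a) meets the standard; on (b) the weight is 89 less the opposing 25 gives net 64, > 55, so (b) meets the standard.
  All elements met. The burden passes to the insurer.
At Stage 2 the insurer must meet a production showing (weight is at least 15): on (c) the weight is 30 less the opposing 6 gives net 24, ≥ 15, so (c) meets the standard.
  The insurer carries Stage 2; the policyholder now bears the burden.
At Stage 3 the policyholder must meet clear and convincing evidence (weight exceeds 77): on (d) the weight is 81, > 77, so (d) meets the standard; on (e) the weight is 90 less the opposing 7 gives net 83, > 77, so (e) meets the standard.
  Stage 3 is satisfied; the onus moves to the insurer.
At Stage 4 the insurer must meet a production showing (weight is at least 15): on (f) the weight is 73 less the opposing 49 gives net 24, which does reach 15, so (f) meets the standard; on (g) the weight is 59 less the opposing 39 gives net 20, ≥ 15, so (g) meets the standard.
  The insurer carries the last stage.
Every stage carried; the insurer prevails.

insurer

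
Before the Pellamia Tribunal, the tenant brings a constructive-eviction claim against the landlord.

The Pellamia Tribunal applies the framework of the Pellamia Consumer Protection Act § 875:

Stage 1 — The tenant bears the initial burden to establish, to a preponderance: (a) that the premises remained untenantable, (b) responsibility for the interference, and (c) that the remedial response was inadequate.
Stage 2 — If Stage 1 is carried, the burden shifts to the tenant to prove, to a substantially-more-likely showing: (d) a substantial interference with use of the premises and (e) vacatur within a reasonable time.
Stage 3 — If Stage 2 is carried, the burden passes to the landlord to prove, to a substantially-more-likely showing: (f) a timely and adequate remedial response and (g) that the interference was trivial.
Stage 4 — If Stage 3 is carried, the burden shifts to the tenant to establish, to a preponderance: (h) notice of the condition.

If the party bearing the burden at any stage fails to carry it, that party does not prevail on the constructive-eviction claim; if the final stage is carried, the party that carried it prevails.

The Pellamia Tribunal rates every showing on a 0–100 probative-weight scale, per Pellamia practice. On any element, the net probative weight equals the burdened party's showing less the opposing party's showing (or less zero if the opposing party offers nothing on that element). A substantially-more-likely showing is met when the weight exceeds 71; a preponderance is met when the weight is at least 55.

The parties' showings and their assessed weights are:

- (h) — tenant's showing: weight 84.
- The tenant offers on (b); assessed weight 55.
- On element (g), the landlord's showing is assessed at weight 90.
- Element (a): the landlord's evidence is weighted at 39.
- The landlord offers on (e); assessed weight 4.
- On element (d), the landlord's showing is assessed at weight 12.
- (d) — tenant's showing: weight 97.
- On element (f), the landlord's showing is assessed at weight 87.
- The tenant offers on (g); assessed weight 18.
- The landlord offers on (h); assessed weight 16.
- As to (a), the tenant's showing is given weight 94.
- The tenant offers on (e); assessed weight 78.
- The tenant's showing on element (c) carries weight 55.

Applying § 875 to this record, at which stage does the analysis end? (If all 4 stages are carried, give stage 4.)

stage 4

At Stage 1 the tenant must meet a preponderance (weight is at least 55): on (a) the weight is 94 less the opposing 39 gives net 55, which does reach 55, so (a) meets the standard; on (b) the weight is 55, which does reach 55, so (b) meets the standard; on (c) the weight is 55, which does reach 55, so (c) meets the standard.
  Stage 1 is satisfied; the tenant continues to bear the burden.
At Stage 2 the tenant must meet a substantially-more-likely showing (weight exceeds 71): on (d) the weight is 97 less the opposing 12 gives net 85, > 71, so (d) meets the standard; on (e) the weight is 78 less the opposing 4 gives net 74, which does exceed 71, so (e) meets the standard.
  Stage 2 is satisfied; the onus moves to the landlord.
At Stage 3 the landlord must meet a substantially-more-likely showing (weight exceeds 71): on (f) the weight is 87, > 71, so (f) meets the standard; on (g) the weight is 90 less the opposing 18 gives net 72, > 71, so (g) meets the standard.
  All elements met. The burden passes to the tenant.
At Stage 4 the tenant must meet a preponderance (weight is at least 55): on (h) the weight is 84 less the opposing 16 gives net 68, ≥ 55, so (h) meets the standard.
  The tenant carries the last stage.
With every stage satisfied, the tenant prevails.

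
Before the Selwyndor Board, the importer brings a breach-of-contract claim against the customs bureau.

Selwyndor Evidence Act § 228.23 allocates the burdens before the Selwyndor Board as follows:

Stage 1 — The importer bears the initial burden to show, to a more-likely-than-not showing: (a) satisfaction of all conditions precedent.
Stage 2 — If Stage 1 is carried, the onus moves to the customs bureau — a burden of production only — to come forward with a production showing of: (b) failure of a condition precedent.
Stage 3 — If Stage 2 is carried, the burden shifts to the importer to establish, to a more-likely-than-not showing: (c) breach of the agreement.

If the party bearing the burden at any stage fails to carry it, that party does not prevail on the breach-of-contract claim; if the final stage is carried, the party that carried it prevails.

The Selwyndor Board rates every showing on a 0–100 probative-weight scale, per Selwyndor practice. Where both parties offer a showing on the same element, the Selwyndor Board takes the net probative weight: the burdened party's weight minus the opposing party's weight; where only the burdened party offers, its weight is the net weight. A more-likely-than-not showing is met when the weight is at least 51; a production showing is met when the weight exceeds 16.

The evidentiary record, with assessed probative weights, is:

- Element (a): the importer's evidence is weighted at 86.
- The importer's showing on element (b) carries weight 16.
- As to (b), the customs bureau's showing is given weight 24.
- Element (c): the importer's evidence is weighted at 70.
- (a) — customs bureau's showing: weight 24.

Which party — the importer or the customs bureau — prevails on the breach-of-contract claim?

importer

At Stage 1 the importer must meet a more-likely-than-not showing (weight is at least 51): on (a) the weight is 86 less the opposing 24 gives net 62, which does reach 51, so (a) meets the standard.
  Stage 1 is satisfied; the onus moves to the customs bureau.
At Stage 2 the customs bureau must meet a production showing (weight exceeds 16): on (b) the weight is 24 less the opposing 16 gives net 8, ≤ 16, so (b) does not meet the standard.
  Not every element is met, so the customs bureau fails to carry Stage 2.
So the importer prevails.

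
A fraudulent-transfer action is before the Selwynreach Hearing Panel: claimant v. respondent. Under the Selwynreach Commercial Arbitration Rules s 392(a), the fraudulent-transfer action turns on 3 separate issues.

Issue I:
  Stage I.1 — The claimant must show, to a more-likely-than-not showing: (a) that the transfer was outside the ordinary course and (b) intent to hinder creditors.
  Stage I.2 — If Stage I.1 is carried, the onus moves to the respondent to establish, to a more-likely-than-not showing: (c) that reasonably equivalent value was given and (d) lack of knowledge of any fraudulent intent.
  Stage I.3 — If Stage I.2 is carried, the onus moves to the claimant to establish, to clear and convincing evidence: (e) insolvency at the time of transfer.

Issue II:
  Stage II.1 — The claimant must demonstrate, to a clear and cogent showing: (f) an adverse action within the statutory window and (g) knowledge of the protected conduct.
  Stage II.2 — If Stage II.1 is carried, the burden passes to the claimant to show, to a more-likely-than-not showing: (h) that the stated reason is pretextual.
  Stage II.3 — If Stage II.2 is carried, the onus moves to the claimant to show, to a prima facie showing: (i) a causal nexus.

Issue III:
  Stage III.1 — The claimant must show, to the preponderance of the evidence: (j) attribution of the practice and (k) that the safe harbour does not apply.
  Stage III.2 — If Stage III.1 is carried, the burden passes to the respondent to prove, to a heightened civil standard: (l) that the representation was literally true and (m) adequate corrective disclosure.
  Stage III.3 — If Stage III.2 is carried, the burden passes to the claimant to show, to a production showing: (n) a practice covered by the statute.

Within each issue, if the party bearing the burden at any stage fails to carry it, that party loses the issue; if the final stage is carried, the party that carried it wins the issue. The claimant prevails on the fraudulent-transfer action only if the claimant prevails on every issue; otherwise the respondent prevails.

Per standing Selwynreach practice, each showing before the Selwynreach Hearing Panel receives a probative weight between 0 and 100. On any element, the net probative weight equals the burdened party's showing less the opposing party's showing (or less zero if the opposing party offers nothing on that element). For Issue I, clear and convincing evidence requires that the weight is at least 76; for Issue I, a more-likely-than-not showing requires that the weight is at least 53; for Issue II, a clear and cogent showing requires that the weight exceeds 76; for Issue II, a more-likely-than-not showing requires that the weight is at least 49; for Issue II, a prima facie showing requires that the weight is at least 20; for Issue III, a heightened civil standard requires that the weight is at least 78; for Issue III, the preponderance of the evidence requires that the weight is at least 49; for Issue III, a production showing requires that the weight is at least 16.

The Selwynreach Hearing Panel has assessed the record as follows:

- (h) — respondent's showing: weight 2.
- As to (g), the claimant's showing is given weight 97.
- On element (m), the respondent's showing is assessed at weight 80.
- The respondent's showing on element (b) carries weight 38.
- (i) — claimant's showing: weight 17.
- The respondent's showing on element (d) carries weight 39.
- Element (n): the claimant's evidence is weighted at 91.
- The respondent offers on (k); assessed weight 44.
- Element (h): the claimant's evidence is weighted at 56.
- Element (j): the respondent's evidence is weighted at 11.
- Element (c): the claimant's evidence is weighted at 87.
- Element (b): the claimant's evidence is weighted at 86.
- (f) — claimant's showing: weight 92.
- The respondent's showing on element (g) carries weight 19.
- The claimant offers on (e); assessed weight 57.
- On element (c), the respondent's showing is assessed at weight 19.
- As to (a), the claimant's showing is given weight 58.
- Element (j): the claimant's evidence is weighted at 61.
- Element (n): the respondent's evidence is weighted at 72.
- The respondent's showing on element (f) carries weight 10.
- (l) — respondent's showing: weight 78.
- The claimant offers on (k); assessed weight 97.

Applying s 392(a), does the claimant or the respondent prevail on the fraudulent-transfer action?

— Issue I —
At Stage I.1 the claimant must meet a more-likely-than-not showing (weight is at least 53): on (a) the weight is 58, ≥ 53, so (a) meets the standard; on (b) the weight is 86 less the opposing 38 gives net 48, which does not reach 53, so (b) does not meet the standard.
  Not every element is met, so the claimant fails to carry Stage I.1.
The respondent prevails on this issue.
— Issue II —
Stage II.1 — burden on claimant; standard: a clear and cogent showing (weight exceeds 76).
    (f): 92 − 10 = 82 > 76 [met]
    (g): 97 − 19 = 78 > 76 [met]
  Stage II.1 carried; the burden remains with the claimant.
Stage II.2 — burden on claimant; standard: a more-likely-than-not showing (weight is at least 49).
    (h): 56 − 2 = 54 ≥ 49 [met]
  Stage II.2 carried; the burden remains with the claimant.
Stage II.3 — burden on claimant; standard: a prima facie showing (weight is at least 20).
    (i): 17 < 20 [not met]
  The claimant does not carry Stage II.3.
So the respondent prevails on this issue.
— Issue III —
Stage III.1 — burden on claimant; standard: the preponderance of the evidence (weight is at least 49).
    (j): 61 − 11 = 50 ≥ 49 [met]
    (k): 97 − 44 = 53 ≥ 49 [met]
  Stage III.1 is satisfied; the onus moves to the respondent.
Stage III.2 — burden on respondent; standard: a heightened civil standard (weight is at least 78).
    (l): 78 ≥ 78 [met]
    (m): 80 ≥ 78 [met]
  Stage III.2 is satisfied; the onus moves to the claimant.
Stage III.3 — burden on claimant; standard: a production showing (weight is at least 16).
    (n): 91 − 72 = 19 ≥ 16 [met]
  The claimant carries the last stage.
With every stage satisfied, the claimant prevails on this issue.
Per-issue: Issue I → respondent; Issue II → respondent; Issue III → claimant. The claimant must prevail on every issue; overall, the respondent prevails.

respondent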